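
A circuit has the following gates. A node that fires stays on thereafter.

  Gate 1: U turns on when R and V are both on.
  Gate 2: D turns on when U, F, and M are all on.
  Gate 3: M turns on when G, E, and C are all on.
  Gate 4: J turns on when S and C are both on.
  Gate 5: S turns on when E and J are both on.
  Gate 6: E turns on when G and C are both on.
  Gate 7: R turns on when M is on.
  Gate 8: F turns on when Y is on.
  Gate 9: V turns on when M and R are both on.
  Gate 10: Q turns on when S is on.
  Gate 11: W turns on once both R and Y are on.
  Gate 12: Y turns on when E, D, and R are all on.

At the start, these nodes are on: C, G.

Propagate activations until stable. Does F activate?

No

F would need Y (Gate 8), but Y never turns on.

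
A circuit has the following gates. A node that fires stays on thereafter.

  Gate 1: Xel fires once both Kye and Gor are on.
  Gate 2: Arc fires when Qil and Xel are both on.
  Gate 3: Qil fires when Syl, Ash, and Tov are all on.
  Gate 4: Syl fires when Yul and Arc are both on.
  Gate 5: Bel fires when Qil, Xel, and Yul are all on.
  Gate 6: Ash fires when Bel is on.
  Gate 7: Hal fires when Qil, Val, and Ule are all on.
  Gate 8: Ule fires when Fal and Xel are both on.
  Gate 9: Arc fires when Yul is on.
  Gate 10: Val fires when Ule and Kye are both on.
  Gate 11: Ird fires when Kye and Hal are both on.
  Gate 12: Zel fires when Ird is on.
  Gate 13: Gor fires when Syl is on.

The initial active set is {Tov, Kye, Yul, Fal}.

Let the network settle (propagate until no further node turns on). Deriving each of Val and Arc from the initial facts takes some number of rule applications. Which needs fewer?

Arc: Yul is on, so Arc fires (Gate 9). [1 rule application]
Val: Yul is on, so Arc fires (Gate 9). Yul and Arc are on, so Syl fires (Gate 4). Syl is on, so Gor fires (Gate 13). Kye and Gor are on, so Xel fires (Gate 1). Fal and Xel are on, so Ule fires (Gate 8). Gate 10: Ule and Kye on → Val on. [6 rule applications]
Arc needs fewer.

Arc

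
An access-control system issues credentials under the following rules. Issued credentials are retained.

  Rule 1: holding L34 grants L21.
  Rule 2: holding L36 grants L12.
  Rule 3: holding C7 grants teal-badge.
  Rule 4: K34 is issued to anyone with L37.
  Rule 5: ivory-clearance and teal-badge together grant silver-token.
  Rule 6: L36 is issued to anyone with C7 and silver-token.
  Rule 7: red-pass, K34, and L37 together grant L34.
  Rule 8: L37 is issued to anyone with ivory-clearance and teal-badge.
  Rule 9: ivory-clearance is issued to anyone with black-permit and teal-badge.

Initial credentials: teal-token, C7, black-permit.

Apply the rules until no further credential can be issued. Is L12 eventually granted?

Yes

Holding C7 grants teal-badge (Rule 3).
Holding black-permit and teal-badge grants ivory-clearance (Rule 9).
Holding ivory-clearance and teal-badge grants silver-token (Rule 5).
Holding C7 and silver-token grants L36 (Rule 6).
Holding L36 grants L12 (Rule 2).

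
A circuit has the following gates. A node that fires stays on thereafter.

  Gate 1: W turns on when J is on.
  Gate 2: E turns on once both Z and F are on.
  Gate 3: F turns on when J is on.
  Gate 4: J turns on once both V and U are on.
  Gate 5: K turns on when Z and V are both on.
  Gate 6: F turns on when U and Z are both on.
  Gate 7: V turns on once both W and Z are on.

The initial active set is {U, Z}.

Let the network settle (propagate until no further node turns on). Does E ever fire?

Yes

U and Z are on, so F turns on (Gate 6).
Gate 2: Z and F on → E on.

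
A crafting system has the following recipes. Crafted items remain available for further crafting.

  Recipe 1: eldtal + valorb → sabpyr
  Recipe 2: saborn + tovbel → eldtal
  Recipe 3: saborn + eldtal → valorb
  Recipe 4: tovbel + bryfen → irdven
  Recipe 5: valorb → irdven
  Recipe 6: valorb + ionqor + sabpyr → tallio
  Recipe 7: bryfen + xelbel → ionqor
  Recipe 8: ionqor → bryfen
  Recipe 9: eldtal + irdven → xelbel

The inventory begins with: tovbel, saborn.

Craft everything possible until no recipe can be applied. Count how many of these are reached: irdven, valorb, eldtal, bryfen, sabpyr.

4

Using Recipe 2, saborn and tovbel make eldtal.
Using Recipe 3, saborn and eldtal make valorb.
eldtal + valorb → sabpyr (Recipe 1).
Using Recipe 5, valorb makes irdven.
irdven: reached.
valorb: reached.
eldtal: reached.
bryfen would need ionqor (Recipe 8), but ionqor is never obtained.
sabpyr: reached.
Reached: irdven, valorb, eldtal, and sabpyr — 4 of the 5.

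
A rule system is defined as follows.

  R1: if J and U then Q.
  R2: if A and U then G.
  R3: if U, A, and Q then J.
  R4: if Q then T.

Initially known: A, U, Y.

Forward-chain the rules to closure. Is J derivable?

No

J would need U, A, and Q (R3), but Q is never established.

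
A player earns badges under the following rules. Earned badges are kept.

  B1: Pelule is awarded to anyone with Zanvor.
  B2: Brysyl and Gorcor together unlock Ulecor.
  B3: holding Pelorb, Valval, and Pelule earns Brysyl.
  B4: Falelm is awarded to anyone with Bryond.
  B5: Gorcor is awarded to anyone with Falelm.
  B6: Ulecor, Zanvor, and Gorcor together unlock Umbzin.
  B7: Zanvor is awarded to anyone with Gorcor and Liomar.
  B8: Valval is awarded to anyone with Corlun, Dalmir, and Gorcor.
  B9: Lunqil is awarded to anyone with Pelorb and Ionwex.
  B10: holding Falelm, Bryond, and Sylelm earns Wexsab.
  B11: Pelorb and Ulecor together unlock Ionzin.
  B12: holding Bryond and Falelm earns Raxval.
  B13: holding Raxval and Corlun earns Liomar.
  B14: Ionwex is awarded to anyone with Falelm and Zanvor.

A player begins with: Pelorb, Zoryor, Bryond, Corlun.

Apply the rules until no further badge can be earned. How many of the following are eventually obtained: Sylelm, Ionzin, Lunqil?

With Bryond, Falelm is earned (B4).
With Falelm, Gorcor is earned (B5).
With Bryond and Falelm, Raxval is earned (B12).
With Raxval and Corlun, Liomar is earned (B13).
With Gorcor and Liomar, Zanvor is earned (B7).
With Falelm and Zanvor, Ionwex is earned (B14).
With Pelorb and Ionwex, Lunqil is earned (B9).
No rule produces Sylelm, and it is not given.
Ionzin would need Pelorb and Ulecor (B11), but Ulecor is never earned.
Lunqil: reached.
Reached: Lunqil — 1 of the 3.

1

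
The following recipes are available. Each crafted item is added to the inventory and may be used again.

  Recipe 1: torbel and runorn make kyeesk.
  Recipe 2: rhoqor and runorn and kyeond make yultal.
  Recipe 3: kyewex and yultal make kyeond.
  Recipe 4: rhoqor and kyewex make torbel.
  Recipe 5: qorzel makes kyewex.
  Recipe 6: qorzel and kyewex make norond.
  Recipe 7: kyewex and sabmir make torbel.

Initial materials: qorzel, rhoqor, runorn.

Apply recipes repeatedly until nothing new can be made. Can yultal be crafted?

No

yultal would need rhoqor, runorn, and kyeond (Recipe 2), but kyeond is never obtained.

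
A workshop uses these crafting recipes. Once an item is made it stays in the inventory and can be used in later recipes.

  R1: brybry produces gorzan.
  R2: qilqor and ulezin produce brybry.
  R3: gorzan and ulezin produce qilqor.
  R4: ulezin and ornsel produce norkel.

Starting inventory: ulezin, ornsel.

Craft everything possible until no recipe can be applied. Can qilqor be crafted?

qilqor would need gorzan and ulezin (R3), but gorzan is never obtained.

No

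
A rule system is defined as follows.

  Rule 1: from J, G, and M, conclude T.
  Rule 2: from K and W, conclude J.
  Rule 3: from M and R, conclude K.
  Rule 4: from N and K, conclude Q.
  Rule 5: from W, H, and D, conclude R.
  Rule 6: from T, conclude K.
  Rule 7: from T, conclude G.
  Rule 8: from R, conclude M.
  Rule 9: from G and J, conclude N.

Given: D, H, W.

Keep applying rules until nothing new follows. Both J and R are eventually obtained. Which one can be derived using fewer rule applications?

R: W, H, and D hold, so R follows (Rule 5). [1 rule application]
J: W, H, and D hold, so R follows (Rule 5). R holds, so M follows (Rule 8). From M and R, Rule 3 gives K. K and W hold, so J follows (Rule 2). [4 rule applications]
R needs fewer.

R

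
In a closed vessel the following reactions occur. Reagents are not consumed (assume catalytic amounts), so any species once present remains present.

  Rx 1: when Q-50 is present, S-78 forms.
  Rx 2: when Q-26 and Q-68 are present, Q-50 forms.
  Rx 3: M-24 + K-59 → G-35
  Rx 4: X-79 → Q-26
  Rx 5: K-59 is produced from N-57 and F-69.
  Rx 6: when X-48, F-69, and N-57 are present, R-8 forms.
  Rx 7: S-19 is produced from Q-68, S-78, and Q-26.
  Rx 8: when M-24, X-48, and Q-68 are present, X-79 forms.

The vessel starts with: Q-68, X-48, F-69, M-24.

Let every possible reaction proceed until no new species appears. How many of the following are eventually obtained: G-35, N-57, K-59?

G-35 would need M-24 and K-59 (Rx 3), but K-59 never forms.
No rule produces N-57, and it is not given.
K-59 would need N-57 and F-69 (Rx 5), but N-57 never forms.
None of the 3 are reached.

0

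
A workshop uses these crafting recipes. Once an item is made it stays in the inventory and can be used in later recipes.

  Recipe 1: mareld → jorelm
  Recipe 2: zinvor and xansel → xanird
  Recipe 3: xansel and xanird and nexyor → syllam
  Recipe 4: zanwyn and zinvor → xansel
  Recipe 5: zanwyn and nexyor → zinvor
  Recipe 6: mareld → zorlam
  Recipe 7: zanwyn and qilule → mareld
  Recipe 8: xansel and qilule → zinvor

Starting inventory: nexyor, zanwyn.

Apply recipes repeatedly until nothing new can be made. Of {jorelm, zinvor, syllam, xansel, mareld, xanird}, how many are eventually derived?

4

zanwyn and nexyor → zinvor (Recipe 5).
zanwyn and zinvor → xansel (Recipe 4).
Using Recipe 2, zinvor and xansel make xanird.
Using Recipe 3, xansel, xanird, and nexyor make syllam.
jorelm would need mareld (Recipe 1), but mareld is never obtained.
zinvor: reached.
syllam: reached.
xansel: reached.
mareld would need zanwyn and qilule (Recipe 7), but qilule is never obtained.
xanird: reached.
Reached: zinvor, syllam, xansel, and xanird — 4 of the 6.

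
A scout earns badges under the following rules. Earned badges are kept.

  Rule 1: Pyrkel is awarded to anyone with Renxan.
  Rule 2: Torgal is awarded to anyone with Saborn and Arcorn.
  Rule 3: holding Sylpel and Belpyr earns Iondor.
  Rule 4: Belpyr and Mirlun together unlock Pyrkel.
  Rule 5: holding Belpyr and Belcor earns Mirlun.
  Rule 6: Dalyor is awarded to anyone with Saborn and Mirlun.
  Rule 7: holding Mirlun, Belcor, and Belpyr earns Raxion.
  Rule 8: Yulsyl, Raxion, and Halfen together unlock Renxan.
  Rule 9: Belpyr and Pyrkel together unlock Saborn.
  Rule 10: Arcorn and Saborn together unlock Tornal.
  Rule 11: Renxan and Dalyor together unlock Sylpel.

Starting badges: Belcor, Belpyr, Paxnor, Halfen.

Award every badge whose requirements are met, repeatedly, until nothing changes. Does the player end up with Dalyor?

Yes

With Belpyr and Belcor, Mirlun is earned (Rule 5).
With Belpyr and Mirlun, Pyrkel is earned (Rule 4).
With Belpyr and Pyrkel, Saborn is earned (Rule 9).
With Saborn and Mirlun, Dalyor is earned (Rule 6).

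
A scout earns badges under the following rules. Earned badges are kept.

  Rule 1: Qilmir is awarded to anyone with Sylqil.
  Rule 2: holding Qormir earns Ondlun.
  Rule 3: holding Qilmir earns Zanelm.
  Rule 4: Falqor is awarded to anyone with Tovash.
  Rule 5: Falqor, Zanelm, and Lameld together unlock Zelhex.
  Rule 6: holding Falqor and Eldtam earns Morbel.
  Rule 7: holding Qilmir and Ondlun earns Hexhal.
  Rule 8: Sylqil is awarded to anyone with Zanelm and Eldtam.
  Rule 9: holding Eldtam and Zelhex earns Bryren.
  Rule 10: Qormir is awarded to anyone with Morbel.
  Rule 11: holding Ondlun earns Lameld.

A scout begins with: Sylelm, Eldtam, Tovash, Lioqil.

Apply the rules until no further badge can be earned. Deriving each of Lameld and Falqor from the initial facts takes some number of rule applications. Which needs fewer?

Falqor: With Tovash, Falqor is earned (Rule 4). [1 rule application]
Lameld: With Tovash, Falqor is earned (Rule 4). With Falqor and Eldtam, Morbel is earned (Rule 6). With Morbel, Qormir is earned (Rule 10). With Qormir, Ondlun is earned (Rule 2). With Ondlun, Lameld is earned (Rule 11). [5 rule applications]
Falqor needs fewer.

Falqor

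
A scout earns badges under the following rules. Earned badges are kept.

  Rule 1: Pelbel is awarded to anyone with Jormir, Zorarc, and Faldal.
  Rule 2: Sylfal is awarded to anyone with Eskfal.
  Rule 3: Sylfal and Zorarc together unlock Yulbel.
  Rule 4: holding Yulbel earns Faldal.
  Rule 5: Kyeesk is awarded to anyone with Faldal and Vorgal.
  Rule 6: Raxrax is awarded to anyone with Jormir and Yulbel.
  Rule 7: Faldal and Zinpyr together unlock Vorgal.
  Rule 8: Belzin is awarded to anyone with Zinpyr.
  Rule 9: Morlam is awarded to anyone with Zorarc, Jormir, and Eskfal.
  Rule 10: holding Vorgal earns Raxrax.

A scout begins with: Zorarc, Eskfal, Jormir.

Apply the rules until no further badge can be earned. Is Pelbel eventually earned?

With Eskfal, Sylfal is earned (Rule 2).
With Sylfal and Zorarc, Yulbel is earned (Rule 3).
With Yulbel, Faldal is earned (Rule 4).
With Jormir, Zorarc, and Faldal, Pelbel is earned (Rule 1).

Yes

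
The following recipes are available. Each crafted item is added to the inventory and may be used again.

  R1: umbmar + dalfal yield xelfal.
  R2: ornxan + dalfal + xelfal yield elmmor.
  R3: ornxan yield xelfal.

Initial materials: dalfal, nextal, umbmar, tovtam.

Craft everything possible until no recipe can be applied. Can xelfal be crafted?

umbmar + dalfal → xelfal (R1).

Yes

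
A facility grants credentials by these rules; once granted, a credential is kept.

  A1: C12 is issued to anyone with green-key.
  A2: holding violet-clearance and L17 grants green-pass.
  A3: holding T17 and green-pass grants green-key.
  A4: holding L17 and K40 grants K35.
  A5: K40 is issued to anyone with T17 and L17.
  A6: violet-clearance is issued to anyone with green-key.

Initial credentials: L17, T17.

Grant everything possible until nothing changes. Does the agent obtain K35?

Holding T17 and L17 grants K40 (A5).
Holding L17 and K40 grants K35 (A4).

Yes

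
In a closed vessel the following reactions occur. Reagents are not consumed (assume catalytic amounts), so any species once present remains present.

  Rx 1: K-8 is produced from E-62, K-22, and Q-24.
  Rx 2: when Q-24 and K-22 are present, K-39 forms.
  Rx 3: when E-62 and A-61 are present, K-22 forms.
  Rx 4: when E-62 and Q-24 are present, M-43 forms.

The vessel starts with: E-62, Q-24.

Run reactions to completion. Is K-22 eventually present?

No

K-22 would need E-62 and A-61 (Rx 3), but A-61 never forms.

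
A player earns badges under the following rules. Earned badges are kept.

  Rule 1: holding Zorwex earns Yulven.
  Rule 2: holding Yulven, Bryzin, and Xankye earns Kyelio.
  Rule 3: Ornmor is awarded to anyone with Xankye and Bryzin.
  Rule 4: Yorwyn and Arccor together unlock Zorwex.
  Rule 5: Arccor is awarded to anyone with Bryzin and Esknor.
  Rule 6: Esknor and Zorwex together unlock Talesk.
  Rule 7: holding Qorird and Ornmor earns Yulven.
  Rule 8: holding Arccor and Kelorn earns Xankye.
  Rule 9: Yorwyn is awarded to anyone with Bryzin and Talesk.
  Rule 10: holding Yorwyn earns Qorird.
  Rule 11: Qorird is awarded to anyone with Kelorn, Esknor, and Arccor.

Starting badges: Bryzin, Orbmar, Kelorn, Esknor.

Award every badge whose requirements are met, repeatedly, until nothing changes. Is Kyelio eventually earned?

With Bryzin and Esknor, Arccor is earned (Rule 5).
With Kelorn, Esknor, and Arccor, Qorird is earned (Rule 11).
With Arccor and Kelorn, Xankye is earned (Rule 8).
With Xankye and Bryzin, Ornmor is earned (Rule 3).
With Qorird and Ornmor, Yulven is earned (Rule 7).
With Yulven, Bryzin, and Xankye, Kyelio is earned (Rule 2).

Yes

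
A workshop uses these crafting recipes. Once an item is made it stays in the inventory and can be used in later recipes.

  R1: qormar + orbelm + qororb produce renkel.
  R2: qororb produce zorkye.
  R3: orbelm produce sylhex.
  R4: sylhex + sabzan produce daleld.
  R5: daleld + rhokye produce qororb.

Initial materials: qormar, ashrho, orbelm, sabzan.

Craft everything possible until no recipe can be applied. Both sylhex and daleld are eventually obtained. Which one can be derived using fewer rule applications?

sylhex

sylhex: Using R3, orbelm makes sylhex. [1 rule application]
daleld: orbelm → sylhex (R3). sylhex + sabzan → daleld (R4). [2 rule applications]
sylhex needs fewer.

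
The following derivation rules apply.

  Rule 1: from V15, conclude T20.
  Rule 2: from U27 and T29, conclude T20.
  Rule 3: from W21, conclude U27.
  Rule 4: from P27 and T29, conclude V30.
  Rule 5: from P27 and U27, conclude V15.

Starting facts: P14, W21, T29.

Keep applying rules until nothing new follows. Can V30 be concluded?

No

V30 would need P27 and T29 (Rule 4), but P27 is never established.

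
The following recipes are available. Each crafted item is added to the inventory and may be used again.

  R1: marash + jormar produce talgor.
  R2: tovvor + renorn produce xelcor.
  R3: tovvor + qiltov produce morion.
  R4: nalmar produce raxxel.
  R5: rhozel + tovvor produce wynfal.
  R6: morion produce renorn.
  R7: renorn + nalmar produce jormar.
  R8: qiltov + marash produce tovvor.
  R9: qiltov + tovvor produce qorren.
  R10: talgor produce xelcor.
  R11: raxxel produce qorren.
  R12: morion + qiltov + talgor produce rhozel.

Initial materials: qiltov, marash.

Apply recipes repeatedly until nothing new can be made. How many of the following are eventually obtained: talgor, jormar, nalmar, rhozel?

0

talgor would need marash and jormar (R1), but jormar is never obtained.
jormar would need renorn and nalmar (R7), but nalmar is never obtained.
No rule produces nalmar, and it is not given.
rhozel would need morion, qiltov, and talgor (R12), but talgor is never obtained.
None of the 4 are reached.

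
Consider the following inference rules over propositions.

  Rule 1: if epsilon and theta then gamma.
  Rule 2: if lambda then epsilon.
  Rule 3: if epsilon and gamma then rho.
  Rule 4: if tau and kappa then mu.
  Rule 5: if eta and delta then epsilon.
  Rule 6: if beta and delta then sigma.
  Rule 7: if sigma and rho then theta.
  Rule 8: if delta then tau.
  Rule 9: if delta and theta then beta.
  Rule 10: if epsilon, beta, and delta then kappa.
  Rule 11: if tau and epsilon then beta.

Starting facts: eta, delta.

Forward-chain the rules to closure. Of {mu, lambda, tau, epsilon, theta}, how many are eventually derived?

3

From eta and delta, Rule 5 gives epsilon.
From delta, Rule 8 gives tau.
tau and epsilon hold, so beta follows (Rule 11).
From epsilon, beta, and delta, Rule 10 gives kappa.
From tau and kappa, Rule 4 gives mu.
mu: reached.
No rule produces lambda, and it is not given.
tau: reached.
epsilon: reached.
theta would need sigma and rho (Rule 7), but rho is never established.
Reached: mu, tau, and epsilon — 3 of the 5.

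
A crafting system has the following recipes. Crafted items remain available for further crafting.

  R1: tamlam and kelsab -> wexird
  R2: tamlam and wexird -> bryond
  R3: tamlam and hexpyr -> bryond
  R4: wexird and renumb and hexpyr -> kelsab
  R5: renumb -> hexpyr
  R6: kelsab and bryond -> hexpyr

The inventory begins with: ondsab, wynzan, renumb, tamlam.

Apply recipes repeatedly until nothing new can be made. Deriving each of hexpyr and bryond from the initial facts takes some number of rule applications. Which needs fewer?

hexpyr

hexpyr: renumb -> hexpyr (R5). [1 rule application]
bryond: renumb -> hexpyr (R5). Using R3, tamlam and hexpyr make bryond. [2 rule applications]
hexpyr needs fewer.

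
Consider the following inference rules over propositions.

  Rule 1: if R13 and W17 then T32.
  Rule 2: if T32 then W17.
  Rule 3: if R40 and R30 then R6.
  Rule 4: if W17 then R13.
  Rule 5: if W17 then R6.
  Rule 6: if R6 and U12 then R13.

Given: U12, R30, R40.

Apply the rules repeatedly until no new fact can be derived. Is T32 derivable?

No

T32 would need R13 and W17 (Rule 1), but W17 is never established.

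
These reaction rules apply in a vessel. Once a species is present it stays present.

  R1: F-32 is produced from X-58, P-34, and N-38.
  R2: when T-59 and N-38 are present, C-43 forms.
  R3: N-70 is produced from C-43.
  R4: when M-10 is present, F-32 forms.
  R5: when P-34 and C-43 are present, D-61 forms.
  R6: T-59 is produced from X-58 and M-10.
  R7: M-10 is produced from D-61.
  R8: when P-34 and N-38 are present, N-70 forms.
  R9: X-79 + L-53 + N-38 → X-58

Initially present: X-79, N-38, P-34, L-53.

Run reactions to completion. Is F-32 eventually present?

X-79, L-53, and N-38 present → X-58 forms (R9).
X-58, P-34, and N-38 present → F-32 forms (R1).

Yes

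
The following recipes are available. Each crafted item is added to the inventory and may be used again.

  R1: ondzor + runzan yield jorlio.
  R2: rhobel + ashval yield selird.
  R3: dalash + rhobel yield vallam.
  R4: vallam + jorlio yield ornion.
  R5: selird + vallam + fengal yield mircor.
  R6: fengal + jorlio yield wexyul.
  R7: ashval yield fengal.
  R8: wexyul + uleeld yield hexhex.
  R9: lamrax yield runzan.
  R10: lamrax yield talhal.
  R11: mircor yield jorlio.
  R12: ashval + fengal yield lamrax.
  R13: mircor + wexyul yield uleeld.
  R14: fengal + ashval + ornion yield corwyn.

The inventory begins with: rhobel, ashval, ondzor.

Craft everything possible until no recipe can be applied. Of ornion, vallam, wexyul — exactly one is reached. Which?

wexyul

Using R7, ashval makes fengal.
ashval + fengal → lamrax (R12).
Using R9, lamrax makes runzan.
ondzor + runzan → jorlio (R1).
Using R6, fengal and jorlio make wexyul.
ornion would need vallam and jorlio (R4), but vallam is never obtained. vallam would need dalash and rhobel (R3), but dalash is never obtained.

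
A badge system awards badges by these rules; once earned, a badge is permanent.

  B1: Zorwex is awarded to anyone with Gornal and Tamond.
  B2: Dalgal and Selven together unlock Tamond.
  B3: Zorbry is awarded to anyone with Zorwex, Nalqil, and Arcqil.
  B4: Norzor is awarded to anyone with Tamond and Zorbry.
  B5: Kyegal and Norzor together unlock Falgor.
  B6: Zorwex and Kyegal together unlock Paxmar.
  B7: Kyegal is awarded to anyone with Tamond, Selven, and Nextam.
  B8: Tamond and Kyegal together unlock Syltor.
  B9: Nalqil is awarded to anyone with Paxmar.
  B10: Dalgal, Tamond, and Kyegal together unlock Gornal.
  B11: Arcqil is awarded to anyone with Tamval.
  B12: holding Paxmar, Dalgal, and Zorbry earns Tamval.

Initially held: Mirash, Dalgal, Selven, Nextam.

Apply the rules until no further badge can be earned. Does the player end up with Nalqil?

With Dalgal and Selven, Tamond is earned (B2).
With Tamond, Selven, and Nextam, Kyegal is earned (B7).
With Dalgal, Tamond, and Kyegal, Gornal is earned (B10).
With Gornal and Tamond, Zorwex is earned (B1).
With Zorwex and Kyegal, Paxmar is earned (B6).
With Paxmar, Nalqil is earned (B9).

Yes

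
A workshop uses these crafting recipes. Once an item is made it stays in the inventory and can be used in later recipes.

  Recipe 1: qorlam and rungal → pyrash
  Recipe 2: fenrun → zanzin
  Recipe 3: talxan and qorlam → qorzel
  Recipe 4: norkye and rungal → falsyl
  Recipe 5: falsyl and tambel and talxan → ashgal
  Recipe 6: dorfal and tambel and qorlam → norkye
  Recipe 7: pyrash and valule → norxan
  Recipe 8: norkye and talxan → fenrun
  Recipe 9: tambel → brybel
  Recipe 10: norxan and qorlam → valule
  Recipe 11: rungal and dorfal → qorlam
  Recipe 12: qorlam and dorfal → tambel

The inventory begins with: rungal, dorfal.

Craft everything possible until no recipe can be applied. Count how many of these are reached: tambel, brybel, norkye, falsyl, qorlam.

rungal and dorfal → qorlam (Recipe 11).
Using Recipe 12, qorlam and dorfal make tambel.
Using Recipe 9, tambel makes brybel.
dorfal and tambel and qorlam → norkye (Recipe 6).
Using Recipe 4, norkye and rungal make falsyl.
tambel: reached.
brybel: reached.
norkye: reached.
falsyl: reached.
qorlam: reached.
All 5 are reached.

5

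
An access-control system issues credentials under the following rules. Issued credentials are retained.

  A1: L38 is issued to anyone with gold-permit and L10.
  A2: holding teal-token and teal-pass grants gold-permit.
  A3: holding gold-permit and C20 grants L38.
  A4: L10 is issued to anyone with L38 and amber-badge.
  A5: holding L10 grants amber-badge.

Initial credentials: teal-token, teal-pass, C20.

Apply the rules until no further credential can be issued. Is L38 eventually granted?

Holding teal-token and teal-pass grants gold-permit (A2).
Holding gold-permit and C20 grants L38 (A3).

Yes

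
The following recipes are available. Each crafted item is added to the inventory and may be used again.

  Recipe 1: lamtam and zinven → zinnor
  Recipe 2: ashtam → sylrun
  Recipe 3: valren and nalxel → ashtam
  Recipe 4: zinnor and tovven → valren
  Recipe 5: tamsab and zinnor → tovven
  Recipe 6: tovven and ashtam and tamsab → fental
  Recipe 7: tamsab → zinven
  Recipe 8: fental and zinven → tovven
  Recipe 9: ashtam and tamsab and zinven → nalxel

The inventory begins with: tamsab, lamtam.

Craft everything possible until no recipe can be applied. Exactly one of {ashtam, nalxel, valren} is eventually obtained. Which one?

valren

tamsab → zinven (Recipe 7).
Using Recipe 1, lamtam and zinven make zinnor.
Using Recipe 5, tamsab and zinnor make tovven.
zinnor and tovven → valren (Recipe 4).
ashtam would need valren and nalxel (Recipe 3), but nalxel is never obtained. nalxel would need ashtam, tamsab, and zinven (Recipe 9), but ashtam is never obtained.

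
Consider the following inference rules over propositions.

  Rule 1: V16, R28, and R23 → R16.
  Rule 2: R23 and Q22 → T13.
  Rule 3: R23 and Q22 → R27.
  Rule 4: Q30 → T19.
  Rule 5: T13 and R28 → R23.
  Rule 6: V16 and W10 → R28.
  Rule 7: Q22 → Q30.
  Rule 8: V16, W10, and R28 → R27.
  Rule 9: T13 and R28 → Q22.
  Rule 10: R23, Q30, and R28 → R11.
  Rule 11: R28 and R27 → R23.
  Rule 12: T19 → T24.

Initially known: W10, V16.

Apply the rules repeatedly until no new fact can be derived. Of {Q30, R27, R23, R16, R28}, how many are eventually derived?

From V16 and W10, Rule 6 gives R28.
From V16, W10, and R28, Rule 8 gives R27.
From R28 and R27, Rule 11 gives R23.
V16, R28, and R23 hold, so R16 follows (Rule 1).
Q30 would need Q22 (Rule 7), but Q22 is never established.
R27: reached.
R23: reached.
R16: reached.
R28: reached.
Reached: R27, R23, R16, and R28 — 4 of the 5.

4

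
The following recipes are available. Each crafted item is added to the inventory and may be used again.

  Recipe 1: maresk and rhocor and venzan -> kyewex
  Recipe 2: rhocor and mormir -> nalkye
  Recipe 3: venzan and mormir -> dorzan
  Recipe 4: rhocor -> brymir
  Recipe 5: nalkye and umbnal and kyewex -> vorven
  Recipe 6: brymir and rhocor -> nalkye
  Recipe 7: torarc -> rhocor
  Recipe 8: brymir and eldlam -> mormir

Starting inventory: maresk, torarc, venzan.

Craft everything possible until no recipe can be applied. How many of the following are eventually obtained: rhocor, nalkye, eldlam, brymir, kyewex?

torarc -> rhocor (Recipe 7).
maresk and rhocor and venzan -> kyewex (Recipe 1).
rhocor -> brymir (Recipe 4).
brymir and rhocor -> nalkye (Recipe 6).
rhocor: reached.
nalkye: reached.
No rule produces eldlam, and it is not given.
brymir: reached.
kyewex: reached.
Reached: rhocor, nalkye, brymir, and kyewex — 4 of the 5.

4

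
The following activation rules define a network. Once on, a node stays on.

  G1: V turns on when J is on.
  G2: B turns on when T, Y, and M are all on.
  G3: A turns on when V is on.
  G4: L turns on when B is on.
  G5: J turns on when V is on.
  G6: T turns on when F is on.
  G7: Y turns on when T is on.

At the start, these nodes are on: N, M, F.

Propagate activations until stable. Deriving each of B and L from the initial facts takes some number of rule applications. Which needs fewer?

B: G6: F on → T on. G7: T on → Y on. G2: T, Y, and M on → B on. [3 rule applications]
L: F is on, so T turns on (G6). T is on, so Y turns on (G7). T, Y, and M are on, so B turns on (G2). B is on, so L turns on (G4). [4 rule applications]
B needs fewer.

B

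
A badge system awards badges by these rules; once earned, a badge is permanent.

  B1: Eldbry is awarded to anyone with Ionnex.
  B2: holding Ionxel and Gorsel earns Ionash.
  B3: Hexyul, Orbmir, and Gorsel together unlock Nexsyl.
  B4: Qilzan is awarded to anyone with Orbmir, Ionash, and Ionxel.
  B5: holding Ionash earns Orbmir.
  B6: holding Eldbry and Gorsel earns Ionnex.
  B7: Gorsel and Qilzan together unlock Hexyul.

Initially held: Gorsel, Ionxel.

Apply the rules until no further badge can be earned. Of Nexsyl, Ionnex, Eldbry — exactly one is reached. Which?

Nexsyl

With Ionxel and Gorsel, Ionash is earned (B2).
With Ionash, Orbmir is earned (B5).
With Orbmir, Ionash, and Ionxel, Qilzan is earned (B4).
With Gorsel and Qilzan, Hexyul is earned (B7).
With Hexyul, Orbmir, and Gorsel, Nexsyl is earned (B3).
Ionnex would need Eldbry and Gorsel (B6), but Eldbry is never earned. Eldbry would need Ionnex (B1), but Ionnex is never earned.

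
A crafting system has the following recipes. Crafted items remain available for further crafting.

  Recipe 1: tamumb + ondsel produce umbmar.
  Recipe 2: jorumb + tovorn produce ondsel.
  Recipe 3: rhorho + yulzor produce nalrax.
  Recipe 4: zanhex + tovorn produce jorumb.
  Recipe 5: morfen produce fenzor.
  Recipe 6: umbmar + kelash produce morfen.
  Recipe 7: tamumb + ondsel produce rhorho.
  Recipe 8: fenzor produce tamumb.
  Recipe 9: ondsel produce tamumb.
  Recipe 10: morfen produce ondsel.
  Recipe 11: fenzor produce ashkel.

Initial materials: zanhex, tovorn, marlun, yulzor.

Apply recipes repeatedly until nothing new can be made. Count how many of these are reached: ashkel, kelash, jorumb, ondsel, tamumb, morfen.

zanhex + tovorn → jorumb (Recipe 4).
Using Recipe 2, jorumb and tovorn make ondsel.
Using Recipe 9, ondsel makes tamumb.
ashkel would need fenzor (Recipe 11), but fenzor is never obtained.
No rule produces kelash, and it is not given.
jorumb: reached.
ondsel: reached.
tamumb: reached.
morfen would need umbmar and kelash (Recipe 6), but kelash is never obtained.
Reached: jorumb, ondsel, and tamumb — 3 of the 6.

3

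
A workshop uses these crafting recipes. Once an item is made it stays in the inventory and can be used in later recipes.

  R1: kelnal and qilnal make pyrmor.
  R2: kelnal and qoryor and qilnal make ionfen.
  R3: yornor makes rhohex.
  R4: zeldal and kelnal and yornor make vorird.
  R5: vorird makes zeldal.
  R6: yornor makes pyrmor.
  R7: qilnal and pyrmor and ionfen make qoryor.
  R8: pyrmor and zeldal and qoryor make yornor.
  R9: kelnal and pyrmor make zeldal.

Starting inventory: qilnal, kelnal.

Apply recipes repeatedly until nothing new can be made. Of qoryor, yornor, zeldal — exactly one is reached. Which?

kelnal and qilnal → pyrmor (R1).
kelnal and pyrmor → zeldal (R9).
yornor would need pyrmor, zeldal, and qoryor (R8), but qoryor is never obtained. qoryor would need qilnal, pyrmor, and ionfen (R7), but ionfen is never obtained.

zeldal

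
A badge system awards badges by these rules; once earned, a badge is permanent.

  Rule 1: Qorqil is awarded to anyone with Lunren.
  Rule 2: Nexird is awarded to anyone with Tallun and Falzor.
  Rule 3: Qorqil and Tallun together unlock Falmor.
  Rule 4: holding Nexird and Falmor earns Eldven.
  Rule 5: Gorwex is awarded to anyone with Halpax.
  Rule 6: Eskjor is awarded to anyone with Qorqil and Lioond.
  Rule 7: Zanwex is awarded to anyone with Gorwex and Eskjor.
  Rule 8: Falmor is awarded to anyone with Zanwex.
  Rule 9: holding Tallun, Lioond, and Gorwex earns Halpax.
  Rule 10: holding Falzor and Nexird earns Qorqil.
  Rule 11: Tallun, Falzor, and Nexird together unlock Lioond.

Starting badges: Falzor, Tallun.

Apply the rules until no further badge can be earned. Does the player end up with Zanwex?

Zanwex would need Gorwex and Eskjor (Rule 7), but Gorwex is never earned.

No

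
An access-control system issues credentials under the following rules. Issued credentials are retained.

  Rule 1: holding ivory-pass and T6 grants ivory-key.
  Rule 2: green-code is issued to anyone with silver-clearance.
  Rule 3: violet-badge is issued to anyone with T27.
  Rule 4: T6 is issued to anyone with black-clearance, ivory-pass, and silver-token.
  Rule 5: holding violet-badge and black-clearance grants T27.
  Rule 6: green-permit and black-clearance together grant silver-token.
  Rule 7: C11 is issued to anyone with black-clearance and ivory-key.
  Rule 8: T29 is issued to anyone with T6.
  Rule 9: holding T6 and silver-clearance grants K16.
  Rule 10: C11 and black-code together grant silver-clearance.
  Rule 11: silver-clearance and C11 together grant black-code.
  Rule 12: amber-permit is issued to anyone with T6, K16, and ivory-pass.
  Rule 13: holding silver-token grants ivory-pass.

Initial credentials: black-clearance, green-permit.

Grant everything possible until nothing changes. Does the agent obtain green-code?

No

green-code would need silver-clearance (Rule 2), but silver-clearance is never granted.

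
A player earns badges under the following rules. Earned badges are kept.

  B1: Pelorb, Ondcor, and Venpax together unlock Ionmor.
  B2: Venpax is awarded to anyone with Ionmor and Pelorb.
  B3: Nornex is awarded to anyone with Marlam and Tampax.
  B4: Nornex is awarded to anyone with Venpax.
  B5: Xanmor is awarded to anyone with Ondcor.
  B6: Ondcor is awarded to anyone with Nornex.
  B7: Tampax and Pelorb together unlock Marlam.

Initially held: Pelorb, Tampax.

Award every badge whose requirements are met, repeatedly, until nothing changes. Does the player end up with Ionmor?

Ionmor would need Pelorb, Ondcor, and Venpax (B1), but Venpax is never earned.

No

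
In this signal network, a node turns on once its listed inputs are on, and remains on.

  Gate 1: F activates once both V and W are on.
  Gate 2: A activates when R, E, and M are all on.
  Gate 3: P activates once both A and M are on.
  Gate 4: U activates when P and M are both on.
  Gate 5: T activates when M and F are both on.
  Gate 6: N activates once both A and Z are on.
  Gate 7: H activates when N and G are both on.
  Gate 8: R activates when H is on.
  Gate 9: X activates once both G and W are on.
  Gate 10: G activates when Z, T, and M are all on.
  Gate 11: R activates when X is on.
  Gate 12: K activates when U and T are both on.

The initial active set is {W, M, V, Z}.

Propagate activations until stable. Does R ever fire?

Yes

V and W are on, so F activates (Gate 1).
M and F are on, so T activates (Gate 5).
Z, T, and M are on, so G activates (Gate 10).
G and W are on, so X activates (Gate 9).
X is on, so R activates (Gate 11).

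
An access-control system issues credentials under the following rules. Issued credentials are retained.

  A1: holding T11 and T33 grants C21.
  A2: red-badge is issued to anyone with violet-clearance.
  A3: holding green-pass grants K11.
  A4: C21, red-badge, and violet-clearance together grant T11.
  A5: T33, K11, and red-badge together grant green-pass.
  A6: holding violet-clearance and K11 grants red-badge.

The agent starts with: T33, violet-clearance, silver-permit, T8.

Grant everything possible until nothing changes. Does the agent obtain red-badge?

Holding violet-clearance grants red-badge (A2).

Yes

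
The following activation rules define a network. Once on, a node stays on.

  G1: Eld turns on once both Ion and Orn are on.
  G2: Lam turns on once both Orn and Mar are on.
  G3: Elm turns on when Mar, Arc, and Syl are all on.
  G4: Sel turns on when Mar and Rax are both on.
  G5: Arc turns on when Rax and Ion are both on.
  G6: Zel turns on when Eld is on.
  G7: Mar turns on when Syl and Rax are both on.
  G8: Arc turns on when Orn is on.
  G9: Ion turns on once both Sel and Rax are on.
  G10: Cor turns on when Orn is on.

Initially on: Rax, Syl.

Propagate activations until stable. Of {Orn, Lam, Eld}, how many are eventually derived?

0

No rule produces Orn, and it is not given.
Lam would need Orn and Mar (G2), but Orn never turns on.
Eld would need Ion and Orn (G1), but Orn never turns on.
None of the 3 are reached.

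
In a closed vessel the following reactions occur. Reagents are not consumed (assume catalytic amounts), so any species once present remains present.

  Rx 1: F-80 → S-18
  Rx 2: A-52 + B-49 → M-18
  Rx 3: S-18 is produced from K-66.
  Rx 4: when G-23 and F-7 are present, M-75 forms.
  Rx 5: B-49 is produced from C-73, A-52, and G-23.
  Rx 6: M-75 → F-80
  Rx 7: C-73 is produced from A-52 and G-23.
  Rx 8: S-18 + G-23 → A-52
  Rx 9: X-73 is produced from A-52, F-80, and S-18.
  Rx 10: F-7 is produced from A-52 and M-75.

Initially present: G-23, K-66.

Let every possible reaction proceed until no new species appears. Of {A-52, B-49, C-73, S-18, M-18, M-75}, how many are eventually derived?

5

K-66 present → S-18 forms (Rx 3).
S-18 and G-23 present → A-52 forms (Rx 8).
A-52 and G-23 present → C-73 forms (Rx 7).
C-73, A-52, and G-23 present → B-49 forms (Rx 5).
A-52 and B-49 present → M-18 forms (Rx 2).
A-52: reached.
B-49: reached.
C-73: reached.
S-18: reached.
M-18: reached.
M-75 would need G-23 and F-7 (Rx 4), but F-7 never forms.
Reached: A-52, B-49, C-73, S-18, and M-18 — 5 of the 6.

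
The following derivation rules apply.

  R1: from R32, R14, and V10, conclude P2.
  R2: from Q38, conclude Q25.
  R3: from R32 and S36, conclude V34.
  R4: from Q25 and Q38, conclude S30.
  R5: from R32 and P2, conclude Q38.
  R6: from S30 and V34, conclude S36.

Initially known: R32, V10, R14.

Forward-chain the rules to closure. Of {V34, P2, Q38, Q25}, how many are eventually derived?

3

R32, R14, and V10 hold, so P2 follows (R1).
R32 and P2 hold, so Q38 follows (R5).
Q38 holds, so Q25 follows (R2).
V34 would need R32 and S36 (R3), but S36 is never established.
P2: reached.
Q38: reached.
Q25: reached.
Reached: P2, Q38, and Q25 — 3 of the 4.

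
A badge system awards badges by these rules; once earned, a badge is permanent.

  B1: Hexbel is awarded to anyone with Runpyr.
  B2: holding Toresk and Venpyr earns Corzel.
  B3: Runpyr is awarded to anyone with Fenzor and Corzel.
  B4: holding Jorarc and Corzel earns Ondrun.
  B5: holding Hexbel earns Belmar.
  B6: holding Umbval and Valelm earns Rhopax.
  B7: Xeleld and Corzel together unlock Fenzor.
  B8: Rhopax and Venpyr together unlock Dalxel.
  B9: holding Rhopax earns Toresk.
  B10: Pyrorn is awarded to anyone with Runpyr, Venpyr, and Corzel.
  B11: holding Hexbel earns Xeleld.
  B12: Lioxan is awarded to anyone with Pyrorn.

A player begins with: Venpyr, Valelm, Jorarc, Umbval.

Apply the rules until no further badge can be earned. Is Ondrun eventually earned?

With Umbval and Valelm, Rhopax is earned (B6).
With Rhopax, Toresk is earned (B9).
With Toresk and Venpyr, Corzel is earned (B2).
With Jorarc and Corzel, Ondrun is earned (B4).

Yes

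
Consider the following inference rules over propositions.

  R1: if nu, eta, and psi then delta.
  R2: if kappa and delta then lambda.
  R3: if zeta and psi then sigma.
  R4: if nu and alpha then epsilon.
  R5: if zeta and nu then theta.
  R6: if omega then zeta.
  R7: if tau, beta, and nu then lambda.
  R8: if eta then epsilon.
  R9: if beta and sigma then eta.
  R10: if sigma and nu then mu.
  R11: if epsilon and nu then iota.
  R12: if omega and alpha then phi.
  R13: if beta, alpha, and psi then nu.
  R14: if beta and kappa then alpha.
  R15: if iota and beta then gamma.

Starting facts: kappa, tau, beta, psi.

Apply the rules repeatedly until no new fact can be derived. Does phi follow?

phi would need omega and alpha (R12), but omega is never established.

No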